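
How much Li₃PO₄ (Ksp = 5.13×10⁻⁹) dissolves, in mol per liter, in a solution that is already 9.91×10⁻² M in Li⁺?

Li₃PO₄(s) ⇌ 3 Li⁺(aq) + PO₄³⁻(aq)
The solution already contains Li⁺ at 9.91×10⁻² M. Let s be the molar solubility of Li₃PO₄.
[Li⁺] ≈ 9.91×10⁻² M (common ion dominates); [PO₄³⁻] = s.
Ksp = [Li⁺]^3[PO₄³⁻] = (9.91×10⁻²)^3s
s = 5.13×10⁻⁹ / (9.91×10⁻²)^3 = 5.27×10⁻⁶
s = 5.27×10⁻⁶ M

5.27×10⁻⁶ M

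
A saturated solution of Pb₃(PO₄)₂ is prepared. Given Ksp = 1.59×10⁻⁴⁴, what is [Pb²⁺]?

2.05×10⁻⁹ M

Pb₃(PO₄)₂(s) ⇌ 3 Pb²⁺(aq) + 2 PO₄³⁻(aq)
Let s be the molar solubility. Then [Pb²⁺] = 3s and [PO₄³⁻] = 2s.
Ksp = [Pb²⁺]^3[PO₄³⁻]^2 = (3s)^3 · (2s)^2 = 108s^5 = 1.59×10⁻⁴⁴
s = 6.82×10⁻¹⁰ M
[Pb²⁺] = 3s = 2.05×10⁻⁹ M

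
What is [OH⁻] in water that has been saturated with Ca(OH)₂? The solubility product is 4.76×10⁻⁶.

Ca(OH)₂(s) ⇌ Ca²⁺(aq) + 2 OH⁻(aq)
For each mole of Ca(OH)₂ that dissolves per liter, [Ca²⁺] = s and [OH⁻] = 2s; let s denote this solubility.
Ksp = [Ca²⁺][OH⁻]^2 = s · (2s)^2 = 4s^3 = 4.76×10⁻⁶
s = 1.06×10⁻² mol L⁻¹
[OH⁻] = 2s = 2.12×10⁻² mol L⁻¹

2.12×10⁻² M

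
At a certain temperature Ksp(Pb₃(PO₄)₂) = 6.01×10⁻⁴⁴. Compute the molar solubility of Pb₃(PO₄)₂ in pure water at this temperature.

8.89×10⁻¹⁰ M

Pb₃(PO₄)₂(s) ⇌ 3 Pb²⁺(aq) + 2 PO₄³⁻(aq)
With molar solubility s: [Pb²⁺] = 3s, [PO₄³⁻] = 2s.
Ksp = [Pb²⁺]^3[PO₄³⁻]^2 = (3s)^3 · (2s)^2 = 108s^5
108s^5 = 6.01×10⁻⁴⁴  ⇒  s^5 = 5.56×10⁻⁴⁶
s = 8.89×10⁻¹⁰ M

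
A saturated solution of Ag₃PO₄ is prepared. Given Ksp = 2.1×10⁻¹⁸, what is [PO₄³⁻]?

Ag₃PO₄(s) ⇌ 3 Ag⁺(aq) + PO₄³⁻(aq)
Let s be the molar solubility. Then [Ag⁺] = 3s and [PO₄³⁻] = s.
Ksp = [Ag⁺]^3[PO₄³⁻] = (3s)^3 · s = 27s^4 = 2.1×10⁻¹⁸
s = 1.7×10⁻⁵ mol/L
[PO₄³⁻] = s = 1.7×10⁻⁵ mol/L

1.7×10⁻⁵ M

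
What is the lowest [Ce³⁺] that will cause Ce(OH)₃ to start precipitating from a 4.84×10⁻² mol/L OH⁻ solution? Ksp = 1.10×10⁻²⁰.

Precipitation begins when Q = Ksp.
Ce(OH)₃(s) ⇌ Ce³⁺(aq) + 3 OH⁻(aq)
Ksp = [Ce³⁺][OH⁻]^3 = [Ce³⁺](4.84×10⁻²)^3
[Ce³⁺] = 1.10×10⁻²⁰ / (4.84×10⁻²)^3 = 9.70×10⁻¹⁷
[Ce³⁺] = 9.70×10⁻¹⁷ mol/L

9.70×10⁻¹⁷ M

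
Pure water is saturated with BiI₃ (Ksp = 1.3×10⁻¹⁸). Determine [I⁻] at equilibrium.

BiI₃(s) ⇌ Bi³⁺(aq) + 3 I⁻(aq)
Let s be the molar solubility. Then [Bi³⁺] = s and [I⁻] = 3s.
Ksp = [Bi³⁺][I⁻]^3 = s · (3s)^3 = 27s^4 = 1.3×10⁻¹⁸
s = 1.5×10⁻⁵ mol/L
[I⁻] = 3s = 4.4×10⁻⁵ mol/L

4.4×10⁻⁵ M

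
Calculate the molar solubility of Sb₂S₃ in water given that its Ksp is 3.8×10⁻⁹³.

1.3×10⁻¹⁹ M

Sb₂S₃(s) ⇌ 2 Sb³⁺(aq) + 3 S²⁻(aq)
For each mole of Sb₂S₃ that dissolves per liter, [Sb³⁺] = 2s and [S²⁻] = 3s; let s denote this solubility.
Ksp = [Sb³⁺]^2[S²⁻]^3 = (2s)^2 · (3s)^3 = 108s^5
108s^5 = 3.8×10⁻⁹³  ⇒  s^5 = 3.5×10⁻⁹⁵
s = 1.3×10⁻¹⁹ mol/L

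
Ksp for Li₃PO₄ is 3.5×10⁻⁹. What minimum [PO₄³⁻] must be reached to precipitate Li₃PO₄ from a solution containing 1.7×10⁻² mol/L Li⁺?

7.1×10⁻⁴ M

The threshold for precipitation is Q = Ksp.
Li₃PO₄(s) ⇌ 3 Li⁺(aq) + PO₄³⁻(aq)
Ksp = [Li⁺]^3[PO₄³⁻] = [PO₄³⁻](1.7×10⁻²)^3
[PO₄³⁻] = 3.5×10⁻⁹ / (1.7×10⁻²)^3 = 7.1×10⁻⁴
[PO₄³⁻] = 7.1×10⁻⁴ mol/L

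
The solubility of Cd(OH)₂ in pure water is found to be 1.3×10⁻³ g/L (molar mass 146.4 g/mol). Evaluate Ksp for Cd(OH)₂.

Ksp = 2.8×10⁻¹⁵

Molar solubility s = (1.3×10⁻³ g/L) / (146.4 g/mol) = 8.880×10⁻⁶ mol/L
Cd(OH)₂(s) ⇌ Cd²⁺(aq) + 2 OH⁻(aq)
Let s be the molar solubility. Then [Cd²⁺] = s and [OH⁻] = 2s.
Ksp = [Cd²⁺][OH⁻]^2 = s · (2s)^2 = 4s^3
Ksp = 4 × (8.880×10⁻⁶)^3 = 2.8×10⁻¹⁵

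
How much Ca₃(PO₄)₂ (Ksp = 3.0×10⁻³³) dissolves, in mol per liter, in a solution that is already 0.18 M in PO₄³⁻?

Ca₃(PO₄)₂(s) ⇌ 3 Ca²⁺(aq) + 2 PO₄³⁻(aq)
Let s be the solubility of Ca₃(PO₄)₂ here. The common ion gives [PO₄³⁻] ≈ 0.18 M, and [Ca²⁺] = 3s.
Ksp = [Ca²⁺]^3[PO₄³⁻]^2 = (3s)^3(0.18)^2
(3s)^3 = 3.0×10⁻³³ / (0.18)^2 = 9.3×10⁻³²
s = 1.5×10⁻¹¹ M

1.5×10⁻¹¹ M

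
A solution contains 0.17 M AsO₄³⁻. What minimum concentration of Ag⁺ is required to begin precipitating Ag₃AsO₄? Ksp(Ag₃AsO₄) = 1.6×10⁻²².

9.8×10⁻⁸ M

The threshold for precipitation is Q = Ksp.
Ag₃AsO₄(s) ⇌ 3 Ag⁺(aq) + AsO₄³⁻(aq)
Ksp = [Ag⁺]^3[AsO₄³⁻] = [Ag⁺]^3(0.17)
[Ag⁺]^3 = 1.6×10⁻²² / (0.17) = 9.4×10⁻²²
[Ag⁺] = 9.8×10⁻⁸ M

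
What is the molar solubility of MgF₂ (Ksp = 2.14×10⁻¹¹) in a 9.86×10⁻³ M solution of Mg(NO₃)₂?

MgF₂(s) ⇌ Mg²⁺(aq) + 2 F⁻(aq)
Let s be the solubility of MgF₂ here. The common ion gives [Mg²⁺] ≈ 9.86×10⁻³ M, and [F⁻] = 2s.
Ksp = [Mg²⁺][F⁻]^2 = (9.86×10⁻³)(2s)^2
(2s)^2 = 2.14×10⁻¹¹ / (9.86×10⁻³) = 2.17×10⁻⁹
s = 2.33×10⁻⁵ M

2.33×10⁻⁵ M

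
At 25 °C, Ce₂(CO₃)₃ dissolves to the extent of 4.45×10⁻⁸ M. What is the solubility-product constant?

Ksp = 1.88×10⁻³⁵

Ce₂(CO₃)₃(s) ⇌ 2 Ce³⁺(aq) + 3 CO₃²⁻(aq)
If s mol/L of Ce₂(CO₃)₃ dissolves, [Ce³⁺] = 2s and [CO₃²⁻] = 3s.
Ksp = [Ce³⁺]^2[CO₃²⁻]^3 = (2s)^2 · (3s)^3 = 108s^5
Ksp = 108 × (4.45×10⁻⁸)^5 = 1.88×10⁻³⁵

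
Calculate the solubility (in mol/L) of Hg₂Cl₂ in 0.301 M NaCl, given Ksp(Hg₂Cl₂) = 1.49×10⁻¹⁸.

1.64×10⁻¹⁷ M

Hg₂Cl₂(s) ⇌ Hg₂²⁺(aq) + 2 Cl⁻(aq)
The solution already contains Cl⁻ at 0.301 M. Let s be the molar solubility of Hg₂Cl₂.
[Cl⁻] ≈ 0.301 M (common ion dominates); [Hg₂²⁺] = s.
Ksp = [Hg₂²⁺][Cl⁻]^2 = s(0.301)^2
s = 1.49×10⁻¹⁸ / (0.301)^2 = 1.64×10⁻¹⁷
s = 1.64×10⁻¹⁷ M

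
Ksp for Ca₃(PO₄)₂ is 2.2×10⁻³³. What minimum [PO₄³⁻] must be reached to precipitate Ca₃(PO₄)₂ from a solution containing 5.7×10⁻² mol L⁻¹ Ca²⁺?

3.4×10⁻¹⁵ M

Precipitation begins when Q = Ksp.
Ca₃(PO₄)₂(s) ⇌ 3 Ca²⁺(aq) + 2 PO₄³⁻(aq)
Ksp = [Ca²⁺]^3[PO₄³⁻]^2 = [PO₄³⁻]^2(5.7×10⁻²)^3
[PO₄³⁻]^2 = 2.2×10⁻³³ / (5.7×10⁻²)^3 = 1.2×10⁻²⁹
[PO₄³⁻] = 3.4×10⁻¹⁵ mol L⁻¹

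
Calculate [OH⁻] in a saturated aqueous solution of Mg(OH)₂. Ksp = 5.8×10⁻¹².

2.3×10⁻⁴ M

Mg(OH)₂(s) ⇌ Mg²⁺(aq) + 2 OH⁻(aq)
Call the molar solubility s, so that [Mg²⁺] = s and [OH⁻] = 2s.
Ksp = [Mg²⁺][OH⁻]^2 = s · (2s)^2 = 4s^3 = 5.8×10⁻¹²
s = 1.1×10⁻⁴ mol L⁻¹
[OH⁻] = 2s = 2.3×10⁻⁴ mol L⁻¹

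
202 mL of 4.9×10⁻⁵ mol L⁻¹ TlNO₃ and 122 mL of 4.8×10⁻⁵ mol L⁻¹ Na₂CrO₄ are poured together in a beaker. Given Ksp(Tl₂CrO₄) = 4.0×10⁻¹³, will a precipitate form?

After mixing, V = 202 mL + 122 mL = 324 mL.
[Tl⁺] = (4.9×10⁻⁵)(202)/324 = 3.1×10⁻⁵ mol L⁻¹
[CrO₄²⁻] = (4.8×10⁻⁵)(122)/324 = 1.8×10⁻⁵ mol L⁻¹
Q = [Tl⁺]^2[CrO₄²⁻] = 1.7×10⁻¹⁴
Since Q (1.7×10⁻¹⁴) is less than Ksp (4.0×10⁻¹³), no Tl₂CrO₄ precipitates.

No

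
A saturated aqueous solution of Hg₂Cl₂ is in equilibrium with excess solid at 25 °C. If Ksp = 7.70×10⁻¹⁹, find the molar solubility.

Hg₂Cl₂(s) ⇌ Hg₂²⁺(aq) + 2 Cl⁻(aq)
With molar solubility s: [Hg₂²⁺] = s, [Cl⁻] = 2s.
Ksp = [Hg₂²⁺][Cl⁻]^2 = s · (2s)^2 = 4s^3
4s^3 = 7.70×10⁻¹⁹  ⇒  s^3 = 1.93×10⁻¹⁹
s = (1.93×10⁻¹⁹)^(1/3) = 5.77×10⁻⁷ mol L⁻¹

5.77×10⁻⁷ M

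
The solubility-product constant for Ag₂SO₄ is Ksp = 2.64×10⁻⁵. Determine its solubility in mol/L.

Ag₂SO₄(s) ⇌ 2 Ag⁺(aq) + SO₄²⁻(aq)
Call the molar solubility s, so that [Ag⁺] = 2s and [SO₄²⁻] = s.
Ksp = [Ag⁺]^2[SO₄²⁻] = (2s)^2 · s = 4s^3
4s^3 = 2.64×10⁻⁵  ⇒  s^3 = 6.60×10⁻⁶
s = (6.60×10⁻⁶)^(1/3) = 1.88×10⁻² mol/L

1.88×10⁻² M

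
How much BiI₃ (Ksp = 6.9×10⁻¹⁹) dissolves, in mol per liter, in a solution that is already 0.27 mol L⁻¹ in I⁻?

3.5×10⁻¹⁷ M

BiI₃(s) ⇌ Bi³⁺(aq) + 3 I⁻(aq)
With I⁻ already at 0.27 mol L⁻¹ and s small, take [I⁻] ≈ 0.27 mol L⁻¹ and [Bi³⁺] = s.
Ksp = [Bi³⁺][I⁻]^3 = s(0.27)^3
s = 6.9×10⁻¹⁹ / (0.27)^3 = 3.5×10⁻¹⁷
s = 3.5×10⁻¹⁷ mol L⁻¹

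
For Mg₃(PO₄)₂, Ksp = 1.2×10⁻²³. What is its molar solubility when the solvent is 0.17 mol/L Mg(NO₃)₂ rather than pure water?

2.5×10⁻¹¹ M

Mg₃(PO₄)₂(s) ⇌ 3 Mg²⁺(aq) + 2 PO₄³⁻(aq)
With Mg²⁺ already at 0.17 mol/L and s small, take [Mg²⁺] ≈ 0.17 mol/L and [PO₄³⁻] = 2s.
Ksp = [Mg²⁺]^3[PO₄³⁻]^2 = (0.17)^3(2s)^2
(2s)^2 = 1.2×10⁻²³ / (0.17)^3 = 2.4×10⁻²¹
s = 2.5×10⁻¹¹ mol/L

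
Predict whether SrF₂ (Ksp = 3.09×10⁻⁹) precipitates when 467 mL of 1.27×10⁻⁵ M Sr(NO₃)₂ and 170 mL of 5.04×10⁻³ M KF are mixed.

Total volume after mixing = 467 + 170 = 637 mL.
[Sr²⁺] = (1.27×10⁻⁵)(467)/637 = 9.31×10⁻⁶ M
[F⁻] = (5.04×10⁻³)(170)/637 = 1.35×10⁻³ M
Q = [Sr²⁺][F⁻]^2 = 1.68×10⁻¹¹
Since Q (1.68×10⁻¹¹) is less than Ksp (3.09×10⁻⁹), no SrF₂ precipitates.

No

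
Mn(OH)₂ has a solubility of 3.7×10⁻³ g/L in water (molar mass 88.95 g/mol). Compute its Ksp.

Ksp = 2.9×10⁻¹³

s = (3.7×10⁻³ g L⁻¹)/(88.95 g mol⁻¹) = 4.160×10⁻⁵ M
Mn(OH)₂(s) ⇌ Mn²⁺(aq) + 2 OH⁻(aq)
With molar solubility s: [Mn²⁺] = s, [OH⁻] = 2s.
Ksp = [Mn²⁺][OH⁻]^2 = s · (2s)^2 = 4s^3
Ksp = 4 × (4.160×10⁻⁵)^3 = 2.9×10⁻¹³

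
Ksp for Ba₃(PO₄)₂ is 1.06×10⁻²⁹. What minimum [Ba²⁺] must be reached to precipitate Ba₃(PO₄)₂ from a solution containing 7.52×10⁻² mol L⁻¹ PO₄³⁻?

1.23×10⁻⁹ M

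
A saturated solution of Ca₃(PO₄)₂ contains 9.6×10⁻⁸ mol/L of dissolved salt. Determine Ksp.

Ca₃(PO₄)₂(s) ⇌ 3 Ca²⁺(aq) + 2 PO₄³⁻(aq)
For each mole of Ca₃(PO₄)₂ that dissolves per liter, [Ca²⁺] = 3s and [PO₄³⁻] = 2s; let s denote this solubility.
Ksp = [Ca²⁺]^3[PO₄³⁻]^2 = (3s)^3 · (2s)^2 = 108s^5
Ksp = 108 × (9.6×10⁻⁸)^5 = 8.8×10⁻³⁴

Ksp = 8.8×10⁻³⁴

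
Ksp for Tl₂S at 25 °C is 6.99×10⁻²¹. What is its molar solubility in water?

Tl₂S(s) ⇌ 2 Tl⁺(aq) + S²⁻(aq)
Let s be the molar solubility. Then [Tl⁺] = 2s and [S²⁻] = s.
Ksp = [Tl⁺]^2[S²⁻] = (2s)^2 · s = 4s^3
4s^3 = 6.99×10⁻²¹  ⇒  s^3 = 1.75×10⁻²¹
Taking the 3rd root, s = 1.20×10⁻⁷ M.

1.20×10⁻⁷ M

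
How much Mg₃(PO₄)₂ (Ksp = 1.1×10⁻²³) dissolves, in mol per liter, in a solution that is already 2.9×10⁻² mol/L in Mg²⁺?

Mg₃(PO₄)₂(s) ⇌ 3 Mg²⁺(aq) + 2 PO₄³⁻(aq)
Mg²⁺ is already present at 2.9×10⁻² mol/L. If s mol/L of Mg₃(PO₄)₂ dissolves, [PO₄³⁻] = 2s while [Mg²⁺] ≈ 2.9×10⁻² mol/L.
Ksp = [Mg²⁺]^3[PO₄³⁻]^2 = (2.9×10⁻²)^3(2s)^2
(2s)^2 = 1.1×10⁻²³ / (2.9×10⁻²)^3 = 4.5×10⁻¹⁹
s = 3.4×10⁻¹⁰ mol/L

3.4×10⁻¹⁰ M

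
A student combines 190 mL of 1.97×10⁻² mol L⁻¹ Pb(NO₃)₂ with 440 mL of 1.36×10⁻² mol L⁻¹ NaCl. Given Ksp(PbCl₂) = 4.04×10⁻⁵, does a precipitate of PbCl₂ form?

After mixing, V = 190 mL + 440 mL = 630 mL.
[Pb²⁺] = (1.97×10⁻²)(190)/630 = 5.94×10⁻³ mol L⁻¹
[Cl⁻] = (1.36×10⁻²)(440)/630 = 9.50×10⁻³ mol L⁻¹
Q = [Pb²⁺][Cl⁻]^2 = 5.36×10⁻⁷
Q < Ksp (5.36×10⁻⁷ vs 4.04×10⁻⁵); the solution remains unsaturated and no precipitate forms.

No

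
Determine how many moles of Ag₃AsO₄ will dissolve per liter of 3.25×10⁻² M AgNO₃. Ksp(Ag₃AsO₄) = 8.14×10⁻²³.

2.37×10⁻¹⁸ M

Ag₃AsO₄(s) ⇌ 3 Ag⁺(aq) + AsO₄³⁻(aq)
Let s be the solubility of Ag₃AsO₄ here. The common ion gives [Ag⁺] ≈ 3.25×10⁻² M, and [AsO₄³⁻] = s.
Ksp = [Ag⁺]^3[AsO₄³⁻] = (3.25×10⁻²)^3s
s = 8.14×10⁻²³ / (3.25×10⁻²)^3 = 2.37×10⁻¹⁸
s = 2.37×10⁻¹⁸ M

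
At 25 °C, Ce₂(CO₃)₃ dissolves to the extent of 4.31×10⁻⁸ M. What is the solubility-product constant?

Ksp = 1.61×10⁻³⁵

Ce₂(CO₃)₃(s) ⇌ 2 Ce³⁺(aq) + 3 CO₃²⁻(aq)
Let s be the molar solubility. Then [Ce³⁺] = 2s and [CO₃²⁻] = 3s.
Ksp = [Ce³⁺]^2[CO₃²⁻]^3 = (2s)^2 · (3s)^3 = 108s^5
Ksp = 108 × (4.31×10⁻⁸)^5 = 1.61×10⁻³⁵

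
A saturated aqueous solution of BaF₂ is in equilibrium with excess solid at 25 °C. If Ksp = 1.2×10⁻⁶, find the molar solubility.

BaF₂(s) ⇌ Ba²⁺(aq) + 2 F⁻(aq)
Let s be the molar solubility. Then [Ba²⁺] = s and [F⁻] = 2s.
Ksp = [Ba²⁺][F⁻]^2 = s · (2s)^2 = 4s^3
4s^3 = 1.2×10⁻⁶  ⇒  s^3 = 3.0×10⁻⁷
Taking the 3rd root, s = 6.7×10⁻³ mol/L.

6.7×10⁻³ M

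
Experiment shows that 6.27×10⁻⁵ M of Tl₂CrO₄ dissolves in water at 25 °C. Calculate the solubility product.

Ksp = 9.86×10⁻¹³

Tl₂CrO₄(s) ⇌ 2 Tl⁺(aq) + CrO₄²⁻(aq)
Let s be the molar solubility. Then [Tl⁺] = 2s and [CrO₄²⁻] = s.
Ksp = [Tl⁺]^2[CrO₄²⁻] = (2s)^2 · s = 4s^3
Ksp = 4 × (6.27×10⁻⁵)^3 = 9.86×10⁻¹³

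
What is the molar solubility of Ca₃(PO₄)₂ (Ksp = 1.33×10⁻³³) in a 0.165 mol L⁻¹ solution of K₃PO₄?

Ca₃(PO₄)₂(s) ⇌ 3 Ca²⁺(aq) + 2 PO₄³⁻(aq)
PO₄³⁻ is already present at 0.165 mol L⁻¹. If s mol/L of Ca₃(PO₄)₂ dissolves, [Ca²⁺] = 3s while [PO₄³⁻] ≈ 0.165 mol L⁻¹.
Ksp = [Ca²⁺]^3[PO₄³⁻]^2 = (3s)^3(0.165)^2
(3s)^3 = 1.33×10⁻³³ / (0.165)^2 = 4.89×10⁻³²
s = 1.22×10⁻¹¹ mol L⁻¹

1.22×10⁻¹¹ M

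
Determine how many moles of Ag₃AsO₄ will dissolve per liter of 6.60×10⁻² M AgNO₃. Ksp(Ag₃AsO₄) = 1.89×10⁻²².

6.57×10⁻¹⁹ M

Ag₃AsO₄(s) ⇌ 3 Ag⁺(aq) + AsO₄³⁻(aq)
The solution already contains Ag⁺ at 6.60×10⁻² M. Let s be the molar solubility of Ag₃AsO₄.
[Ag⁺] ≈ 6.60×10⁻² M (common ion dominates); [AsO₄³⁻] = s.
Ksp = [Ag⁺]^3[AsO₄³⁻] = (6.60×10⁻²)^3s
s = 1.89×10⁻²² / (6.60×10⁻²)^3 = 6.57×10⁻¹⁹
s = 6.57×10⁻¹⁹ M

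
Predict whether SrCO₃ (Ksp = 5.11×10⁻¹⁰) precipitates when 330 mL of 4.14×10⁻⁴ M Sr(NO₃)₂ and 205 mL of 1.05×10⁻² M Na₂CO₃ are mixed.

Yes

Total volume after mixing = 330 + 205 = 535 mL.
[Sr²⁺] = (4.14×10⁻⁴)(330)/535 = 2.55×10⁻⁴ M
[CO₃²⁻] = (1.05×10⁻²)(205)/535 = 4.02×10⁻³ M
Q = [Sr²⁺][CO₃²⁻] = 1.03×10⁻⁶
Because Q > Ksp (1.03×10⁻⁶ vs 5.11×10⁻¹⁰), a precipitate of SrCO₃ forms.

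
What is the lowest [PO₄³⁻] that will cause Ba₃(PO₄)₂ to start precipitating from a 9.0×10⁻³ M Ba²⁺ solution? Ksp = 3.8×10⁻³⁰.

2.3×10⁻¹² M

Precipitation of each salt begins when its ion product equals Ksp.
Ba₃(PO₄)₂(s) ⇌ 3 Ba²⁺(aq) + 2 PO₄³⁻(aq)
Ksp = [Ba²⁺]^3[PO₄³⁻]^2 = [PO₄³⁻]^2(9.0×10⁻³)^3
[PO₄³⁻]^2 = 3.8×10⁻³⁰ / (9.0×10⁻³)^3 = 5.2×10⁻²⁴
[PO₄³⁻] = 2.3×10⁻¹² M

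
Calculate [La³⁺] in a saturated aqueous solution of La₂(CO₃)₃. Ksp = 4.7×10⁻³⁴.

1.7×10⁻⁷ M

La₂(CO₃)₃(s) ⇌ 2 La³⁺(aq) + 3 CO₃²⁻(aq)
If s mol/L of La₂(CO₃)₃ dissolves, [La³⁺] = 2s and [CO₃²⁻] = 3s.
Ksp = [La³⁺]^2[CO₃²⁻]^3 = (2s)^2 · (3s)^3 = 108s^5 = 4.7×10⁻³⁴
s = 8.5×10⁻⁸ mol L⁻¹
[La³⁺] = 2s = 1.7×10⁻⁷ mol L⁻¹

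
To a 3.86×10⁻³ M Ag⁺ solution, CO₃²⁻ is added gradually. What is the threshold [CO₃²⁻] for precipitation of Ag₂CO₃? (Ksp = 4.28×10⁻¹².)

2.87×10⁻⁷ M

A salt starts to precipitate once the ion product Q reaches its Ksp.
Ag₂CO₃(s) ⇌ 2 Ag⁺(aq) + CO₃²⁻(aq)
Ksp = [Ag⁺]^2[CO₃²⁻] = [CO₃²⁻](3.86×10⁻³)^2
[CO₃²⁻] = 4.28×10⁻¹² / (3.86×10⁻³)^2 = 2.87×10⁻⁷
[CO₃²⁻] = 2.87×10⁻⁷ M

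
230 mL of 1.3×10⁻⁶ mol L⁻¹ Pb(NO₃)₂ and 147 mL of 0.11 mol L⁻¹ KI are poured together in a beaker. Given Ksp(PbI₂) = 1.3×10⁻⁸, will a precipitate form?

Total volume after mixing = 230 + 147 = 377 mL.
[Pb²⁺] = (1.3×10⁻⁶)(230)/377 = 7.9×10⁻⁷ mol L⁻¹
[I⁻] = (0.11)(147)/377 = 4.3×10⁻² mol L⁻¹
Q = [Pb²⁺][I⁻]^2 = 1.5×10⁻⁹
Since Q (1.5×10⁻⁹) is less than Ksp (1.3×10⁻⁸), no PbI₂ precipitates.

No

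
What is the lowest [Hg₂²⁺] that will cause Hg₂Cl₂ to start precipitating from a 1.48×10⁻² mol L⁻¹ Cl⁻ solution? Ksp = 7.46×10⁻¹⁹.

Precipitation of each salt begins when its ion product equals Ksp.
Hg₂Cl₂(s) ⇌ Hg₂²⁺(aq) + 2 Cl⁻(aq)
Ksp = [Hg₂²⁺][Cl⁻]^2 = [Hg₂²⁺](1.48×10⁻²)^2
[Hg₂²⁺] = 7.46×10⁻¹⁹ / (1.48×10⁻²)^2 = 3.41×10⁻¹⁵
[Hg₂²⁺] = 3.41×10⁻¹⁵ mol L⁻¹

3.41×10⁻¹⁵ M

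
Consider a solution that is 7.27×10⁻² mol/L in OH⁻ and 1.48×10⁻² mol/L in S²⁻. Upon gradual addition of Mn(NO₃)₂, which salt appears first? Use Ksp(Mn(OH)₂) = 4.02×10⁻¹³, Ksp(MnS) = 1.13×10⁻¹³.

The threshold for precipitation is Q = Ksp.
For Mn(OH)₂: [Mn²⁺] = (Ksp/[OH⁻]^2) = 7.61×10⁻¹¹ mol/L
For MnS: [Mn²⁺] = (Ksp/[S²⁻]) = 7.64×10⁻¹² mol/L
The smaller threshold [Mn²⁺] is reached first, so MnS precipitates first.

MnS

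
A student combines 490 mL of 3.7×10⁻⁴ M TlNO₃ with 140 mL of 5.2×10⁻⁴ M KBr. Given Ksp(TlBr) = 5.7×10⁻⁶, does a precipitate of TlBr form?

No

The combined volume is 630 mL.
[Tl⁺] = (3.7×10⁻⁴)(490)/630 = 2.9×10⁻⁴ M
[Br⁻] = (5.2×10⁻⁴)(140)/630 = 1.2×10⁻⁴ M
Q = [Tl⁺][Br⁻] = 3.3×10⁻⁸
Q = 3.3×10⁻⁸ < Ksp = 5.7×10⁻⁶, so the solution is unsaturated and no precipitate forms.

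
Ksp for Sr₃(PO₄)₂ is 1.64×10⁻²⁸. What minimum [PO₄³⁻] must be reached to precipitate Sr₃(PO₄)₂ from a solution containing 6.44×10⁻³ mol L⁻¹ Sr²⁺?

Precipitation begins when Q = Ksp.
Sr₃(PO₄)₂(s) ⇌ 3 Sr²⁺(aq) + 2 PO₄³⁻(aq)
Ksp = [Sr²⁺]^3[PO₄³⁻]^2 = [PO₄³⁻]^2(6.44×10⁻³)^3
[PO₄³⁻]^2 = 1.64×10⁻²⁸ / (6.44×10⁻³)^3 = 6.14×10⁻²²
[PO₄³⁻] = 2.48×10⁻¹¹ mol L⁻¹

2.48×10⁻¹¹ M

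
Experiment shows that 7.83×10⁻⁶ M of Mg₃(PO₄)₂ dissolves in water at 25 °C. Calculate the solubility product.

Ksp = 3.18×10⁻²⁴

Mg₃(PO₄)₂(s) ⇌ 3 Mg²⁺(aq) + 2 PO₄³⁻(aq)
With molar solubility s: [Mg²⁺] = 3s, [PO₄³⁻] = 2s.
Ksp = [Mg²⁺]^3[PO₄³⁻]^2 = (3s)^3 · (2s)^2 = 108s^5
Ksp = 108 × (7.83×10⁻⁶)^5 = 3.18×10⁻²⁴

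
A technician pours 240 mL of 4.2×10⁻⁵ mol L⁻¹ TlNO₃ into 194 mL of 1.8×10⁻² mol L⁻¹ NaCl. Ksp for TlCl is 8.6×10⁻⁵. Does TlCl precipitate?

After mixing, V = 240 mL + 194 mL = 434 mL.
[Tl⁺] = (4.2×10⁻⁵)(240)/434 = 2.3×10⁻⁵ mol L⁻¹
[Cl⁻] = (1.8×10⁻²)(194)/434 = 8.0×10⁻³ mol L⁻¹
Q = [Tl⁺][Cl⁻] = 1.9×10⁻⁷
Q < Ksp (1.9×10⁻⁷ vs 8.6×10⁻⁵); the solution remains unsaturated and no precipitate forms.

No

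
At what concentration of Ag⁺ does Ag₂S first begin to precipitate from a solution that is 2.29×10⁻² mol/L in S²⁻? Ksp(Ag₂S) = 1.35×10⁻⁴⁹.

2.43×10⁻²⁴ M

The threshold for precipitation is Q = Ksp.
Ag₂S(s) ⇌ 2 Ag⁺(aq) + S²⁻(aq)
Ksp = [Ag⁺]^2[S²⁻] = [Ag⁺]^2(2.29×10⁻²)
[Ag⁺]^2 = 1.35×10⁻⁴⁹ / (2.29×10⁻²) = 5.90×10⁻⁴⁸
[Ag⁺] = 2.43×10⁻²⁴ mol/L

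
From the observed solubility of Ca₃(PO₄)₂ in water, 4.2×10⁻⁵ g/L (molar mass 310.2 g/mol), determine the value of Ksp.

Molar solubility s = (4.2×10⁻⁵ g/L) / (310.2 g/mol) = 1.354×10⁻⁷ mol/L
Ca₃(PO₄)₂(s) ⇌ 3 Ca²⁺(aq) + 2 PO₄³⁻(aq)
For each mole of Ca₃(PO₄)₂ that dissolves per liter, [Ca²⁺] = 3s and [PO₄³⁻] = 2s; let s denote this solubility.
Ksp = [Ca²⁺]^3[PO₄³⁻]^2 = (3s)^3 · (2s)^2 = 108s^5
Ksp = 108 × (1.354×10⁻⁷)^5 = 4.9×10⁻³³

Ksp = 4.9×10⁻³³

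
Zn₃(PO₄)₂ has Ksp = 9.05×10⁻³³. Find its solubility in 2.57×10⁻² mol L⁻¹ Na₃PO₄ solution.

Zn₃(PO₄)₂(s) ⇌ 3 Zn²⁺(aq) + 2 PO₄³⁻(aq)
PO₄³⁻ is already present at 2.57×10⁻² mol L⁻¹. If s mol/L of Zn₃(PO₄)₂ dissolves, [Zn²⁺] = 3s while [PO₄³⁻] ≈ 2.57×10⁻² mol L⁻¹.
Ksp = [Zn²⁺]^3[PO₄³⁻]^2 = (3s)^3(2.57×10⁻²)^2
(3s)^3 = 9.05×10⁻³³ / (2.57×10⁻²)^2 = 1.37×10⁻²⁹
s = 7.98×10⁻¹¹ mol L⁻¹

7.98×10⁻¹¹ M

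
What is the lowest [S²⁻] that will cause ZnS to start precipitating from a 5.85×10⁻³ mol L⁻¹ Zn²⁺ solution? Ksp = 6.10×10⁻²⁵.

A salt starts to precipitate once the ion product Q reaches its Ksp.
ZnS(s) ⇌ Zn²⁺(aq) + S²⁻(aq)
Ksp = [Zn²⁺][S²⁻] = [S²⁻](5.85×10⁻³)
[S²⁻] = 6.10×10⁻²⁵ / (5.85×10⁻³) = 1.04×10⁻²²
[S²⁻] = 1.04×10⁻²² mol L⁻¹

1.04×10⁻²² M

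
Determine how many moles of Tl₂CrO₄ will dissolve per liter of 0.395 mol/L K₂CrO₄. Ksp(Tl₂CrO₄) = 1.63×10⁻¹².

Tl₂CrO₄(s) ⇌ 2 Tl⁺(aq) + CrO₄²⁻(aq)
CrO₄²⁻ is already present at 0.395 mol/L. If s mol/L of Tl₂CrO₄ dissolves, [Tl⁺] = 2s while [CrO₄²⁻] ≈ 0.395 mol/L.
Ksp = [Tl⁺]^2[CrO₄²⁻] = (2s)^2(0.395)
(2s)^2 = 1.63×10⁻¹² / (0.395) = 4.13×10⁻¹²
s = 1.02×10⁻⁶ mol/L

1.02×10⁻⁶ M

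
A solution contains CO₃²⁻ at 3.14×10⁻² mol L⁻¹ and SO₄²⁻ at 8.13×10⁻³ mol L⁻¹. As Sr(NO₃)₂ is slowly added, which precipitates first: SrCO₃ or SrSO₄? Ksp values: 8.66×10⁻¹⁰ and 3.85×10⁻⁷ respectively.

SrCO₃

A salt starts to precipitate once the ion product Q reaches its Ksp.
For SrCO₃: [Sr²⁺] = (Ksp/[CO₃²⁻]) = 2.76×10⁻⁸ mol L⁻¹
For SrSO₄: [Sr²⁺] = (Ksp/[SO₄²⁻]) = 4.74×10⁻⁵ mol L⁻¹
SrCO₃ requires the lower [Sr²⁺], so it precipitates first.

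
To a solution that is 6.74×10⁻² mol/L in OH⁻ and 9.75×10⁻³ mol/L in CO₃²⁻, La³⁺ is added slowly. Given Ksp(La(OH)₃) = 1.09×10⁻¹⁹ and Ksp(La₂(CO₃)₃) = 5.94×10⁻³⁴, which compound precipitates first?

La(OH)₃

Precipitation of each salt begins when its ion product equals Ksp.
For La(OH)₃: [La³⁺] = (Ksp/[OH⁻]^3) = 3.56×10⁻¹⁶ mol/L
For La₂(CO₃)₃: [La³⁺] = (Ksp/[CO₃²⁻]^3)^(1/2) = 2.53×10⁻¹⁴ mol/L
The smaller threshold [La³⁺] is reached first, so La(OH)₃ precipitates first.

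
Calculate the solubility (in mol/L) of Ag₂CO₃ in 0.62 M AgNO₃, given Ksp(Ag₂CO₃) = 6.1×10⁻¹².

1.6×10⁻¹¹ M

Ag₂CO₃(s) ⇌ 2 Ag⁺(aq) + CO₃²⁻(aq)
Let s be the solubility of Ag₂CO₃ here. The common ion gives [Ag⁺] ≈ 0.62 M, and [CO₃²⁻] = s.
Ksp = [Ag⁺]^2[CO₃²⁻] = (0.62)^2s
s = 6.1×10⁻¹² / (0.62)^2 = 1.6×10⁻¹¹
s = 1.6×10⁻¹¹ M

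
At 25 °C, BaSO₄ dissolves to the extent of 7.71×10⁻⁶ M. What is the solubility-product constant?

Ksp = 5.94×10⁻¹¹

BaSO₄(s) ⇌ Ba²⁺(aq) + SO₄²⁻(aq)
If s mol/L of BaSO₄ dissolves, [Ba²⁺] = s and [SO₄²⁻] = s.
Ksp = [Ba²⁺][SO₄²⁻] = s · s = s^2
Ksp = (7.71×10⁻⁶)^2 = 5.94×10⁻¹¹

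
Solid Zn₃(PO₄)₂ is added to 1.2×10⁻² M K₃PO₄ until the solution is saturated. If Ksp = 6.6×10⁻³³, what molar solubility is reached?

1.2×10⁻¹⁰ M

Zn₃(PO₄)₂(s) ⇌ 3 Zn²⁺(aq) + 2 PO₄³⁻(aq)
The solution already contains PO₄³⁻ at 1.2×10⁻² M. Let s be the molar solubility of Zn₃(PO₄)₂.
[PO₄³⁻] ≈ 1.2×10⁻² M (common ion dominates); [Zn²⁺] = 3s.
Ksp = [Zn²⁺]^3[PO₄³⁻]^2 = (3s)^3(1.2×10⁻²)^2
(3s)^3 = 6.6×10⁻³³ / (1.2×10⁻²)^2 = 4.6×10⁻²⁹
s = 1.2×10⁻¹⁰ M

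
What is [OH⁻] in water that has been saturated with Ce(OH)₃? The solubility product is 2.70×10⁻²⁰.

1.69×10⁻⁵ M

Ce(OH)₃(s) ⇌ Ce³⁺(aq) + 3 OH⁻(aq)
Call the molar solubility s, so that [Ce³⁺] = s and [OH⁻] = 3s.
Ksp = [Ce³⁺][OH⁻]^3 = s · (3s)^3 = 27s^4 = 2.70×10⁻²⁰
s = 5.62×10⁻⁶ M
[OH⁻] = 3s = 1.69×10⁻⁵ M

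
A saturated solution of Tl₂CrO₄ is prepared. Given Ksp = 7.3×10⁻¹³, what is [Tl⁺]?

1.1×10⁻⁴ M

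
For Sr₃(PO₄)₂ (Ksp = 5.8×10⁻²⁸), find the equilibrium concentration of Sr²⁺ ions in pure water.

4.2×10⁻⁶ M

Sr₃(PO₄)₂(s) ⇌ 3 Sr²⁺(aq) + 2 PO₄³⁻(aq)
If s mol/L of Sr₃(PO₄)₂ dissolves, [Sr²⁺] = 3s and [PO₄³⁻] = 2s.
Ksp = [Sr²⁺]^3[PO₄³⁻]^2 = (3s)^3 · (2s)^2 = 108s^5 = 5.8×10⁻²⁸
s = 1.4×10⁻⁶ mol L⁻¹
[Sr²⁺] = 3s = 4.2×10⁻⁶ mol L⁻¹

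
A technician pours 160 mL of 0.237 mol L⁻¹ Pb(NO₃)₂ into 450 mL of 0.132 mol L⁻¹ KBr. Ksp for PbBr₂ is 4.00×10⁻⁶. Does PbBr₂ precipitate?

Yes

Total volume after mixing = 160 + 450 = 610 mL.
[Pb²⁺] = (0.237)(160)/610 = 6.22×10⁻² mol L⁻¹
[Br⁻] = (0.132)(450)/610 = 9.74×10⁻² mol L⁻¹
Q = [Pb²⁺][Br⁻]^2 = 5.89×10⁻⁴
Since Q (5.89×10⁻⁴) exceeds Ksp (4.00×10⁻⁶), PbBr₂ will precipitate.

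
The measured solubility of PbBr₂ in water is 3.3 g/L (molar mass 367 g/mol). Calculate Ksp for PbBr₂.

Molar solubility s = (3.3 g/L) / (367 g/mol) = 8.992×10⁻³ mol/L
PbBr₂(s) ⇌ Pb²⁺(aq) + 2 Br⁻(aq)
For each mole of PbBr₂ that dissolves per liter, [Pb²⁺] = s and [Br⁻] = 2s; let s denote this solubility.
Ksp = [Pb²⁺][Br⁻]^2 = s · (2s)^2 = 4s^3
Ksp = 4 × (8.992×10⁻³)^3 = 2.9×10⁻⁶

Ksp = 2.9×10⁻⁶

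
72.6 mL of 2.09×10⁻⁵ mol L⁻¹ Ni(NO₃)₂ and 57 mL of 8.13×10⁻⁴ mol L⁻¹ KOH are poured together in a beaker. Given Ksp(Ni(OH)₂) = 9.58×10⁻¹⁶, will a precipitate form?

Yes

The combined volume is 129.6 mL.
[Ni²⁺] = (2.09×10⁻⁵)(72.6)/129.6 = 1.17×10⁻⁵ mol L⁻¹
[OH⁻] = (8.13×10⁻⁴)(57)/129.6 = 3.58×10⁻⁴ mol L⁻¹
Q = [Ni²⁺][OH⁻]^2 = 1.50×10⁻¹²
Since Q (1.50×10⁻¹²) exceeds Ksp (9.58×10⁻¹⁶), Ni(OH)₂ will precipitate.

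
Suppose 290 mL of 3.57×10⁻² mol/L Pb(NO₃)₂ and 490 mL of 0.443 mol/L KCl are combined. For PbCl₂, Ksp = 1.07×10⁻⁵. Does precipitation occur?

Yes

Total volume after mixing = 290 + 490 = 780 mL.
[Pb²⁺] = (3.57×10⁻²)(290)/780 = 1.33×10⁻² mol/L
[Cl⁻] = (0.443)(490)/780 = 0.278 mol/L
Q = [Pb²⁺][Cl⁻]^2 = 1.03×10⁻³
Q = 1.03×10⁻³ > Ksp = 1.07×10⁻⁵, so the solution is supersaturated and PbCl₂ precipitates.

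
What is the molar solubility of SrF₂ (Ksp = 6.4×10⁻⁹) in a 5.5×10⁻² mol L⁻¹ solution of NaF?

2.1×10⁻⁶ M

SrF₂(s) ⇌ Sr²⁺(aq) + 2 F⁻(aq)
With F⁻ already at 5.5×10⁻² mol L⁻¹ and s small, take [F⁻] ≈ 5.5×10⁻² mol L⁻¹ and [Sr²⁺] = s.
Ksp = [Sr²⁺][F⁻]^2 = s(5.5×10⁻²)^2
s = 6.4×10⁻⁹ / (5.5×10⁻²)^2 = 2.1×10⁻⁶
s = 2.1×10⁻⁶ mol L⁻¹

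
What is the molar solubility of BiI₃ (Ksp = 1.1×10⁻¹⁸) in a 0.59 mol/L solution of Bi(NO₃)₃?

BiI₃(s) ⇌ Bi³⁺(aq) + 3 I⁻(aq)
With Bi³⁺ already at 0.59 mol/L and s small, take [Bi³⁺] ≈ 0.59 mol/L and [I⁻] = 3s.
Ksp = [Bi³⁺][I⁻]^3 = (0.59)(3s)^3
(3s)^3 = 1.1×10⁻¹⁸ / (0.59) = 1.9×10⁻¹⁸
s = 4.1×10⁻⁷ mol/L

4.1×10⁻⁷ M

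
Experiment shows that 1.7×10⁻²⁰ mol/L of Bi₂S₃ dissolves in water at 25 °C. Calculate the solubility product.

Ksp = 1.5×10⁻⁹⁷

Bi₂S₃(s) ⇌ 2 Bi³⁺(aq) + 3 S²⁻(aq)
With molar solubility s: [Bi³⁺] = 2s, [S²⁻] = 3s.
Ksp = [Bi³⁺]^2[S²⁻]^3 = (2s)^2 · (3s)^3 = 108s^5
Ksp = 108 × (1.7×10⁻²⁰)^5 = 1.5×10⁻⁹⁷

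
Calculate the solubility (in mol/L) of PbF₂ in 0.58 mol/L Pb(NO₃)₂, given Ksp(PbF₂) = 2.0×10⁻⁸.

PbF₂(s) ⇌ Pb²⁺(aq) + 2 F⁻(aq)
The solution already contains Pb²⁺ at 0.58 mol/L. Let s be the molar solubility of PbF₂.
[Pb²⁺] ≈ 0.58 mol/L (common ion dominates); [F⁻] = 2s.
Ksp = [Pb²⁺][F⁻]^2 = (0.58)(2s)^2
(2s)^2 = 2.0×10⁻⁸ / (0.58) = 3.4×10⁻⁸
s = 9.3×10⁻⁵ mol/L

9.3×10⁻⁵ M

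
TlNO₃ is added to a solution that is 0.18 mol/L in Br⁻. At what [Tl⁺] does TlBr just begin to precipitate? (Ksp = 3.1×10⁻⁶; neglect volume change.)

1.7×10⁻⁵ M

A salt starts to precipitate once the ion product Q reaches its Ksp.
TlBr(s) ⇌ Tl⁺(aq) + Br⁻(aq)
Ksp = [Tl⁺][Br⁻] = [Tl⁺](0.18)
[Tl⁺] = 3.1×10⁻⁶ / (0.18) = 1.7×10⁻⁵
[Tl⁺] = 1.7×10⁻⁵ mol/L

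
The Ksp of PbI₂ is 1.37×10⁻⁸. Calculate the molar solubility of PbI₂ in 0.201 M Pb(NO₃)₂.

PbI₂(s) ⇌ Pb²⁺(aq) + 2 I⁻(aq)
Let s be the solubility of PbI₂ here. The common ion gives [Pb²⁺] ≈ 0.201 M, and [I⁻] = 2s.
Ksp = [Pb²⁺][I⁻]^2 = (0.201)(2s)^2
(2s)^2 = 1.37×10⁻⁸ / (0.201) = 6.82×10⁻⁸
s = 1.31×10⁻⁴ M

1.31×10⁻⁴ M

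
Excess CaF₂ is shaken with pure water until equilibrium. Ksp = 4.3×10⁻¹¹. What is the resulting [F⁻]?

4.4×10⁻⁴ M

CaF₂(s) ⇌ Ca²⁺(aq) + 2 F⁻(aq)
Call the molar solubility s, so that [Ca²⁺] = s and [F⁻] = 2s.
Ksp = [Ca²⁺][F⁻]^2 = s · (2s)^2 = 4s^3 = 4.3×10⁻¹¹
s = 2.2×10⁻⁴ M
[F⁻] = 2s = 4.4×10⁻⁴ M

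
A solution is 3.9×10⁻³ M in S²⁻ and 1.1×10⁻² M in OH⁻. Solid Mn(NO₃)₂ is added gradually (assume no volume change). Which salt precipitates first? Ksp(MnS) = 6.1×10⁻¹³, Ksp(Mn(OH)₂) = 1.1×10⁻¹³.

A salt starts to precipitate once the ion product Q reaches its Ksp.
For MnS: [Mn²⁺] = (Ksp/[S²⁻]) = 1.6×10⁻¹⁰ M
For Mn(OH)₂: [Mn²⁺] = (Ksp/[OH⁻]^2) = 9.1×10⁻¹⁰ M
Since MnS needs less Mn²⁺ to reach saturation, it precipitates first.

MnS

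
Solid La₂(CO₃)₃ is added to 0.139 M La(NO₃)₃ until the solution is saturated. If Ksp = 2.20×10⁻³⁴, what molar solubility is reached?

La₂(CO₃)₃(s) ⇌ 2 La³⁺(aq) + 3 CO₃²⁻(aq)
La³⁺ is already present at 0.139 M. If s mol/L of La₂(CO₃)₃ dissolves, [CO₃²⁻] = 3s while [La³⁺] ≈ 0.139 M.
Ksp = [La³⁺]^2[CO₃²⁻]^3 = (0.139)^2(3s)^3
(3s)^3 = 2.20×10⁻³⁴ / (0.139)^2 = 1.14×10⁻³²
s = 7.50×10⁻¹² M

7.50×10⁻¹² M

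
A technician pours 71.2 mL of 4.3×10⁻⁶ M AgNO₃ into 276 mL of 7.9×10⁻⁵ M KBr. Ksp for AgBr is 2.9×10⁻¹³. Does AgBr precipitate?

Yes

The combined volume is 347.2 mL.
[Ag⁺] = (4.3×10⁻⁶)(71.2)/347.2 = 8.8×10⁻⁷ M
[Br⁻] = (7.9×10⁻⁵)(276)/347.2 = 6.3×10⁻⁵ M
Q = [Ag⁺][Br⁻] = 5.5×10⁻¹¹
Since Q (5.5×10⁻¹¹) exceeds Ksp (2.9×10⁻¹³), AgBr will precipitate.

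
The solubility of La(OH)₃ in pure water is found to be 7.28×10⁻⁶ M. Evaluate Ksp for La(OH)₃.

Ksp = 7.58×10⁻²⁰

La(OH)₃(s) ⇌ La³⁺(aq) + 3 OH⁻(aq)
If s mol/L of La(OH)₃ dissolves, [La³⁺] = s and [OH⁻] = 3s.
Ksp = [La³⁺][OH⁻]^3 = s · (3s)^3 = 27s^4
Ksp = 27 × (7.28×10⁻⁶)^4 = 7.58×10⁻²⁰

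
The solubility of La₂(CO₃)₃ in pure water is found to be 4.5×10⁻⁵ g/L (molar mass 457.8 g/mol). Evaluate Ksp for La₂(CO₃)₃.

Ksp = 9.9×10⁻³⁴

s = (4.5×10⁻⁵ g L⁻¹)/(457.8 g mol⁻¹) = 9.830×10⁻⁸ M
La₂(CO₃)₃(s) ⇌ 2 La³⁺(aq) + 3 CO₃²⁻(aq)
Let s be the molar solubility. Then [La³⁺] = 2s and [CO₃²⁻] = 3s.
Ksp = [La³⁺]^2[CO₃²⁻]^3 = (2s)^2 · (3s)^3 = 108s^5
Ksp = 108 × (9.830×10⁻⁸)^5 = 9.9×10⁻³⁴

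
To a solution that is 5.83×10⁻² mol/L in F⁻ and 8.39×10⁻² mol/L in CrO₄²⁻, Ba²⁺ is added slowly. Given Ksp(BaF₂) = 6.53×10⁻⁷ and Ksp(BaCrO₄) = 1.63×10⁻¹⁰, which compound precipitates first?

Precipitation of each salt begins when its ion product equals Ksp.
For BaF₂: [Ba²⁺] = (Ksp/[F⁻]^2) = 1.92×10⁻⁴ mol/L
For BaCrO₄: [Ba²⁺] = (Ksp/[CrO₄²⁻]) = 1.94×10⁻⁹ mol/L
Since BaCrO₄ needs less Ba²⁺ to reach saturation, it precipitates first.

BaCrO₄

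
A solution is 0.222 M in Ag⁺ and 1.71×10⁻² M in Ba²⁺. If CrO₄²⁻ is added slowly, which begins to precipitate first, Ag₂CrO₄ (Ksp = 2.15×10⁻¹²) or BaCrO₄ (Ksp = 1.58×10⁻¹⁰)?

Precipitation of each salt begins when its ion product equals Ksp.
For Ag₂CrO₄: [CrO₄²⁻] = (Ksp/[Ag⁺]^2) = 4.36×10⁻¹¹ M
For BaCrO₄: [CrO₄²⁻] = (Ksp/[Ba²⁺]) = 9.24×10⁻⁹ M
The smaller threshold [CrO₄²⁻] is reached first, so Ag₂CrO₄ precipitates first.

Ag₂CrO₄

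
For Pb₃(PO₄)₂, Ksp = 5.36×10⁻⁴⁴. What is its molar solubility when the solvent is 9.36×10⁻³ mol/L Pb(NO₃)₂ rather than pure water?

1.28×10⁻¹⁹ M

Pb₃(PO₄)₂(s) ⇌ 3 Pb²⁺(aq) + 2 PO₄³⁻(aq)
The solution already contains Pb²⁺ at 9.36×10⁻³ mol/L. Let s be the molar solubility of Pb₃(PO₄)₂.
[Pb²⁺] ≈ 9.36×10⁻³ mol/L (common ion dominates); [PO₄³⁻] = 2s.
Ksp = [Pb²⁺]^3[PO₄³⁻]^2 = (9.36×10⁻³)^3(2s)^2
(2s)^2 = 5.36×10⁻⁴⁴ / (9.36×10⁻³)^3 = 6.54×10⁻³⁸
s = 1.28×10⁻¹⁹ mol/L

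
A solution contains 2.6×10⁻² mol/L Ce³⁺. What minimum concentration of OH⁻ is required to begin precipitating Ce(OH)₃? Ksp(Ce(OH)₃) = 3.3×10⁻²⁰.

A salt starts to precipitate once the ion product Q reaches its Ksp.
Ce(OH)₃(s) ⇌ Ce³⁺(aq) + 3 OH⁻(aq)
Ksp = [Ce³⁺][OH⁻]^3 = [OH⁻]^3(2.6×10⁻²)
[OH⁻]^3 = 3.3×10⁻²⁰ / (2.6×10⁻²) = 1.3×10⁻¹⁸
[OH⁻] = 1.1×10⁻⁶ mol/L

1.1×10⁻⁶ M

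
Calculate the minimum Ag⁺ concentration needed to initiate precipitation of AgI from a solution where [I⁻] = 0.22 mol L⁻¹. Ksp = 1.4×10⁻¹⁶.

The threshold for precipitation is Q = Ksp.
AgI(s) ⇌ Ag⁺(aq) + I⁻(aq)
Ksp = [Ag⁺][I⁻] = [Ag⁺](0.22)
[Ag⁺] = 1.4×10⁻¹⁶ / (0.22) = 6.4×10⁻¹⁶
[Ag⁺] = 6.4×10⁻¹⁶ mol L⁻¹

6.4×10⁻¹⁶ M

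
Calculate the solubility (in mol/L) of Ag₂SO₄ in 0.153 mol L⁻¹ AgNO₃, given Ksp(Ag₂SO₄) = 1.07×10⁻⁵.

Ag₂SO₄(s) ⇌ 2 Ag⁺(aq) + SO₄²⁻(aq)
Ag⁺ is already present at 0.153 mol L⁻¹. If s mol/L of Ag₂SO₄ dissolves, [SO₄²⁻] = s while [Ag⁺] ≈ 0.153 mol L⁻¹.
Ksp = [Ag⁺]^2[SO₄²⁻] = (0.153)^2s
s = 1.07×10⁻⁵ / (0.153)^2 = 4.57×10⁻⁴
s = 4.57×10⁻⁴ mol L⁻¹

4.57×10⁻⁴ M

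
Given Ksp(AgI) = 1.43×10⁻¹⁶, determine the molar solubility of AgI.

1.20×10⁻⁸ M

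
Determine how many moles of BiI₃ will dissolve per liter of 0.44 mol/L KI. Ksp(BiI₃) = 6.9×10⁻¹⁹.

BiI₃(s) ⇌ Bi³⁺(aq) + 3 I⁻(aq)
The solution already contains I⁻ at 0.44 mol/L. Let s be the molar solubility of BiI₃.
[I⁻] ≈ 0.44 mol/L (common ion dominates); [Bi³⁺] = s.
Ksp = [Bi³⁺][I⁻]^3 = s(0.44)^3
s = 6.9×10⁻¹⁹ / (0.44)^3 = 8.1×10⁻¹⁸
s = 8.1×10⁻¹⁸ mol/L

8.1×10⁻¹⁸ M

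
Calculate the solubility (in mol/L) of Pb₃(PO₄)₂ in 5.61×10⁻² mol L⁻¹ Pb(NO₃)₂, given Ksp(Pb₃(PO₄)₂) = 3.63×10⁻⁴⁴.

7.17×10⁻²¹ M

Pb₃(PO₄)₂(s) ⇌ 3 Pb²⁺(aq) + 2 PO₄³⁻(aq)
The solution already contains Pb²⁺ at 5.61×10⁻² mol L⁻¹. Let s be the molar solubility of Pb₃(PO₄)₂.
[Pb²⁺] ≈ 5.61×10⁻² mol L⁻¹ (common ion dominates); [PO₄³⁻] = 2s.
Ksp = [Pb²⁺]^3[PO₄³⁻]^2 = (5.61×10⁻²)^3(2s)^2
(2s)^2 = 3.63×10⁻⁴⁴ / (5.61×10⁻²)^3 = 2.06×10⁻⁴⁰
s = 7.17×10⁻²¹ mol L⁻¹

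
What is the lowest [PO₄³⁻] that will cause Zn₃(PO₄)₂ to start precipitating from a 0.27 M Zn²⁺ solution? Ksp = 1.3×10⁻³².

8.1×10⁻¹⁶ M

Each salt precipitates once Q = Ksp for that salt.
Zn₃(PO₄)₂(s) ⇌ 3 Zn²⁺(aq) + 2 PO₄³⁻(aq)
Ksp = [Zn²⁺]^3[PO₄³⁻]^2 = [PO₄³⁻]^2(0.27)^3
[PO₄³⁻]^2 = 1.3×10⁻³² / (0.27)^3 = 6.6×10⁻³¹
[PO₄³⁻] = 8.1×10⁻¹⁶ M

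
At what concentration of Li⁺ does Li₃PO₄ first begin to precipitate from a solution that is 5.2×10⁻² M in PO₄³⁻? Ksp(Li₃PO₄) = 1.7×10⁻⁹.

Each salt precipitates once Q = Ksp for that salt.
Li₃PO₄(s) ⇌ 3 Li⁺(aq) + PO₄³⁻(aq)
Ksp = [Li⁺]^3[PO₄³⁻] = [Li⁺]^3(5.2×10⁻²)
[Li⁺]^3 = 1.7×10⁻⁹ / (5.2×10⁻²) = 3.3×10⁻⁸
[Li⁺] = 3.2×10⁻³ M

3.2×10⁻³ M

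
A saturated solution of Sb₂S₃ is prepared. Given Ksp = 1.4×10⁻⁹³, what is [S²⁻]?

3.2×10⁻¹⁹ M

Sb₂S₃(s) ⇌ 2 Sb³⁺(aq) + 3 S²⁻(aq)
If s mol/L of Sb₂S₃ dissolves, [Sb³⁺] = 2s and [S²⁻] = 3s.
Ksp = [Sb³⁺]^2[S²⁻]^3 = (2s)^2 · (3s)^3 = 108s^5 = 1.4×10⁻⁹³
s = 1.1×10⁻¹⁹ mol/L
[S²⁻] = 3s = 3.2×10⁻¹⁹ mol/L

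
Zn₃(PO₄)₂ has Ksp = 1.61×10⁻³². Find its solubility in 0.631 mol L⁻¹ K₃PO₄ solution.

1.14×10⁻¹¹ M

Zn₃(PO₄)₂(s) ⇌ 3 Zn²⁺(aq) + 2 PO₄³⁻(aq)
PO₄³⁻ is already present at 0.631 mol L⁻¹. If s mol/L of Zn₃(PO₄)₂ dissolves, [Zn²⁺] = 3s while [PO₄³⁻] ≈ 0.631 mol L⁻¹.
Ksp = [Zn²⁺]^3[PO₄³⁻]^2 = (3s)^3(0.631)^2
(3s)^3 = 1.61×10⁻³² / (0.631)^2 = 4.04×10⁻³²
s = 1.14×10⁻¹¹ mol L⁻¹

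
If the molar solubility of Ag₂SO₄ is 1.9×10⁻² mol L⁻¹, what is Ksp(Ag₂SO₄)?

Ag₂SO₄(s) ⇌ 2 Ag⁺(aq) + SO₄²⁻(aq)
Call the molar solubility s, so that [Ag⁺] = 2s and [SO₄²⁻] = s.
Ksp = [Ag⁺]^2[SO₄²⁻] = (2s)^2 · s = 4s^3
Ksp = 4 × (1.9×10⁻²)^3 = 2.7×10⁻⁵

Ksp = 2.7×10⁻⁵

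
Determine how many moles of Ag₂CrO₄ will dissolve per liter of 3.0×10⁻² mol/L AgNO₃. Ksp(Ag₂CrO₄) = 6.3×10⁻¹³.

Ag₂CrO₄(s) ⇌ 2 Ag⁺(aq) + CrO₄²⁻(aq)
Ag⁺ is already present at 3.0×10⁻² mol/L. If s mol/L of Ag₂CrO₄ dissolves, [CrO₄²⁻] = s while [Ag⁺] ≈ 3.0×10⁻² mol/L.
Ksp = [Ag⁺]^2[CrO₄²⁻] = (3.0×10⁻²)^2s
s = 6.3×10⁻¹³ / (3.0×10⁻²)^2 = 7.0×10⁻¹⁰
s = 7.0×10⁻¹⁰ mol/L

7.0×10⁻¹⁰ M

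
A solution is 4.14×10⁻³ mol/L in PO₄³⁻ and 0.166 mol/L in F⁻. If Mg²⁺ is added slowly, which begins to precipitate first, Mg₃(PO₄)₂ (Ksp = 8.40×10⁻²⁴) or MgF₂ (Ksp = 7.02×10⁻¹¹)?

MgF₂

The threshold for precipitation is Q = Ksp.
For Mg₃(PO₄)₂: [Mg²⁺] = (Ksp/[PO₄³⁻]^2)^(1/3) = 7.88×10⁻⁷ mol/L
For MgF₂: [Mg²⁺] = (Ksp/[F⁻]^2) = 2.55×10⁻⁹ mol/L
MgF₂ requires the lower [Mg²⁺], so it precipitates first.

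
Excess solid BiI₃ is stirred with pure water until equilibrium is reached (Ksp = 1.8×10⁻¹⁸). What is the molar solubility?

1.6×10⁻⁵ M

BiI₃(s) ⇌ Bi³⁺(aq) + 3 I⁻(aq)
Let s be the molar solubility. Then [Bi³⁺] = s and [I⁻] = 3s.
Ksp = [Bi³⁺][I⁻]^3 = s · (3s)^3 = 27s^4
27s^4 = 1.8×10⁻¹⁸  ⇒  s^4 = 6.7×10⁻²⁰
s = 1.6×10⁻⁵ M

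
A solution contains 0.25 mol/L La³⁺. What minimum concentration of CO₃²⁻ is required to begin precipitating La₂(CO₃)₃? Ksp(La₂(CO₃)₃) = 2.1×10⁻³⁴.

1.5×10⁻¹¹ M

Precipitation begins when Q = Ksp.
La₂(CO₃)₃(s) ⇌ 2 La³⁺(aq) + 3 CO₃²⁻(aq)
Ksp = [La³⁺]^2[CO₃²⁻]^3 = [CO₃²⁻]^3(0.25)^2
[CO₃²⁻]^3 = 2.1×10⁻³⁴ / (0.25)^2 = 3.4×10⁻³³
[CO₃²⁻] = 1.5×10⁻¹¹ mol/L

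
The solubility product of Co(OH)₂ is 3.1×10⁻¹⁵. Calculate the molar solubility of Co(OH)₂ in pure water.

Co(OH)₂(s) ⇌ Co²⁺(aq) + 2 OH⁻(aq)
With molar solubility s: [Co²⁺] = s, [OH⁻] = 2s.
Ksp = [Co²⁺][OH⁻]^2 = s · (2s)^2 = 4s^3
4s^3 = 3.1×10⁻¹⁵  ⇒  s^3 = 7.8×10⁻¹⁶
s = (7.8×10⁻¹⁶)^(1/3) = 9.2×10⁻⁶ M

9.2×10⁻⁶ M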